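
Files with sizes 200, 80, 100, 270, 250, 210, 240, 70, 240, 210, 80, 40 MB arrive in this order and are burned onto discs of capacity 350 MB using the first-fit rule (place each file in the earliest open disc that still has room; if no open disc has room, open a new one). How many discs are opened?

  200 → disc 1 (new)  [load 200/350]
  80 → disc 1  [load 280/350]
  100 → disc 2 (new)  [load 100/350]
  270 → disc 3 (new)  [load 270/350]
  250 → disc 2  [load 350/350]
  210 → disc 4 (new)  [load 210/350]
  240 → disc 5 (new)  [load 240/350]
  70 → disc 1  [load 350/350]
  240 → disc 6 (new)  [load 240/350]
  210 → disc 7 (new)  [load 210/350]
  80 → disc 3  [load 350/350]
  40 → disc 4  [load 250/350]
7 discs opened.

7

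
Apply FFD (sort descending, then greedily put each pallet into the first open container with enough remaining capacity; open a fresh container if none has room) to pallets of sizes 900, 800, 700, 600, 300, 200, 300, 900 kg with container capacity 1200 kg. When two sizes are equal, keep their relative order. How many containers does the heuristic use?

5

Sorted descending: 900, 900, 800, 700, 600, 300, 300, 200.
  900 → container 1 (new)  [load 900/1200]
  900 → container 2 (new)  [load 900/1200]
  800 → container 3 (new)  [load 800/1200]
  700 → container 4 (new)  [load 700/1200]
  600 → container 5 (new)  [load 600/1200]
  300 → container 1  [load 1200/1200]
  300 → container 2  [load 1200/1200]
  200 → container 3  [load 1000/1200]
5 containers opened.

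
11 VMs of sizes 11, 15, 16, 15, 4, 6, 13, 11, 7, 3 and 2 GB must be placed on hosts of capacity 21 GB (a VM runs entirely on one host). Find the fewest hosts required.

Total = 16 + 15 + 15 + 13 + 11 + 11 + 7 + 6 + 4 + 3 + 2 = 103 GB.
Lower bound: ⌈103/21⌉ = 5 hosts.
Also, 6 VMs each exceed 21/2 GB, and no two of those can share a host, so at least 6 hosts are needed.
A packing using 6 hosts:
  host 1: 16 + 4 = 20
  host 2: 15 + 6 = 21
  host 3: 15 + 3 + 2 = 20
  host 4: 13 + 7 = 20
  host 5: 11 = 11
  host 6: 11 = 11
This matches the lower bound, so 6 is optimal.

6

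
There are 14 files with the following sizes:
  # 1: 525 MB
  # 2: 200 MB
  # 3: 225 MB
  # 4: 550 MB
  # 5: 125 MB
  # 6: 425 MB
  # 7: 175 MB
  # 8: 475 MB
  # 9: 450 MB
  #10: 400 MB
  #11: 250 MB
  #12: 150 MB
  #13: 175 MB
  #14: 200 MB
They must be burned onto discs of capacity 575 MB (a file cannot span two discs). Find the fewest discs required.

Total = 550 + 525 + 475 + 450 + 425 + 400 + 250 + 225 + 200 + 200 + 175 + 175 + 150 + 125 = 4325 MB.
Lower bound: ⌈4325/575⌉ = 8 discs.
A packing using 8 discs:
  disc 1: 550 = 550
  disc 2: 525 = 525
  disc 3: 475 = 475
  disc 4: 450 + 125 = 575
  disc 5: 425 + 150 = 575
  disc 6: 400 + 175 = 575
  disc 7: 250 + 225 = 475
  disc 8: 200 + 200 + 175 = 575
This matches the lower bound, so 8 is optimal.

8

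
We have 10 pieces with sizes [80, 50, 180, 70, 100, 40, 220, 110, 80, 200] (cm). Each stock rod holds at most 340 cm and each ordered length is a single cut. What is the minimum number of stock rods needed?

Total = 220 + 200 + 180 + 110 + 100 + 80 + 80 + 70 + 50 + 40 = 1130 cm.
Lower bound: ⌈1130/340⌉ = 4 stock rods.
A packing using 4 stock rods:
  stock rod 1: 220 + 110 = 330
  stock rod 2: 200 + 100 + 40 = 340
  stock rod 3: 180 + 80 + 80 = 340
  stock rod 4: 70 + 50 = 120
This matches the lower bound, so 4 is optimal.

4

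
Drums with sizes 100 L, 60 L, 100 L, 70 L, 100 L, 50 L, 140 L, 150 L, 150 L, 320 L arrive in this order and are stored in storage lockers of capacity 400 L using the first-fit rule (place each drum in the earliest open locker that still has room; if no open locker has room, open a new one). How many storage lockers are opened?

4

  100 → locker 1 (new)  [load 100/400]
  60 → locker 1  [load 160/400]
  100 → locker 1  [load 260/400]
  70 → locker 1  [load 330/400]
  100 → locker 2 (new)  [load 100/400]
  50 → locker 1  [load 380/400]
  140 → locker 2  [load 240/400]
  150 → locker 2  [load 390/400]
  150 → locker 3 (new)  [load 150/400]
  320 → locker 4 (new)  [load 320/400]
4 storage lockers opened.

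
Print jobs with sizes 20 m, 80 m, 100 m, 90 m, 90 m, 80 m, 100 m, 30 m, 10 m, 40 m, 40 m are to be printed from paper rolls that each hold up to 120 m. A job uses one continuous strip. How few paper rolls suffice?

6

Total = 100 + 100 + 90 + 90 + 80 + 80 + 40 + 40 + 30 + 20 + 10 = 680 m.
Lower bound: ⌈680/120⌉ = 6 paper rolls.
A packing using 6 paper rolls:
  roll 1: 100 + 20 = 120
  roll 2: 100 + 10 = 110
  roll 3: 90 + 30 = 120
  roll 4: 90 = 90
  roll 5: 80 + 40 = 120
  roll 6: 80 + 40 = 120
This matches the lower bound, so 6 is optimal.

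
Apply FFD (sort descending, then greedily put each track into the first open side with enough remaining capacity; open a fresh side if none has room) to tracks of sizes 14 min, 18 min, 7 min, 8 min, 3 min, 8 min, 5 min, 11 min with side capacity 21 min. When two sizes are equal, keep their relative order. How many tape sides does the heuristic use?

4

Sorted descending: 18, 14, 11, 8, 8, 7, 5, 3.
  18 → side 1 (new)  [load 18/21]
  14 → side 2 (new)  [load 14/21]
  11 → side 3 (new)  [load 11/21]
  8 → side 3  [load 19/21]
  8 → side 4 (new)  [load 8/21]
  7 → side 2  [load 21/21]
  5 → side 4  [load 13/21]
  3 → side 1  [load 21/21]
4 tape sides opened.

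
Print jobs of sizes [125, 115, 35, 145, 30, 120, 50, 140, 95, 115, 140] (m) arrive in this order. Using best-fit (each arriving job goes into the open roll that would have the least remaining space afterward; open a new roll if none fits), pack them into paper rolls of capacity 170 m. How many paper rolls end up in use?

8

  125 → roll 1 (new)  [load 125/170]
  115 → roll 2 (new)  [load 115/170]
  35 → roll 1  [load 160/170]
  145 → roll 3 (new)  [load 145/170]
  30 → roll 2  [load 145/170]
  120 → roll 4 (new)  [load 120/170]
  50 → roll 4  [load 170/170]
  140 → roll 5 (new)  [load 140/170]
  95 → roll 6 (new)  [load 95/170]
  115 → roll 7 (new)  [load 115/170]
  140 → roll 8 (new)  [load 140/170]
8 paper rolls opened.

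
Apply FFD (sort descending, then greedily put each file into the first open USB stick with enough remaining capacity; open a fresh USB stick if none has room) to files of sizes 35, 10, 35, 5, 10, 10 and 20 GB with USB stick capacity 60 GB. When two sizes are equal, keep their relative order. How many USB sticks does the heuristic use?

3

Sorted descending: 35, 35, 20, 10, 10, 10, 5.
  35 → USB stick 1 (new)  [load 35/60]
  35 → USB stick 2 (new)  [load 35/60]
  20 → USB stick 1  [load 55/60]
  10 → USB stick 2  [load 45/60]
  10 → USB stick 2  [load 55/60]
  10 → USB stick 3 (new)  [load 10/60]
  5 → USB stick 1  [load 60/60]
3 USB sticks opened.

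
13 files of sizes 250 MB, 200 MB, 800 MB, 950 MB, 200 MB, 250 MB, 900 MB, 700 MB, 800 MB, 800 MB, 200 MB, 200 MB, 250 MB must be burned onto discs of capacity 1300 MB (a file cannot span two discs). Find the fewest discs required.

Total = 950 + 900 + 800 + 800 + 800 + 700 + 250 + 250 + 250 + 200 + 200 + 200 + 200 = 6500 MB.
Lower bound: ⌈6500/1300⌉ = 5 discs.
Also, 6 files each exceed 650 MB, and no two of those can share a disc, so at least 6 discs are needed.
A packing using 6 discs:
  disc 1: 950 + 250 = 1200
  disc 2: 900 + 250 = 1150
  disc 3: 800 + 250 + 200 = 1250
  disc 4: 800 + 200 + 200 = 1200
  disc 5: 800 + 200 = 1000
  disc 6: 700 = 700
This matches the lower bound, so 6 is optimal.

6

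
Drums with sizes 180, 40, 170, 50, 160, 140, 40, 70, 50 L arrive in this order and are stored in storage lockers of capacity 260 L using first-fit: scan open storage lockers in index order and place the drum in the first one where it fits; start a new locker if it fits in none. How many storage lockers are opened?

4

  180 → locker 1 (new)  [load 180/260]
  40 → locker 1  [load 220/260]
  170 → locker 2 (new)  [load 170/260]
  50 → locker 2  [load 220/260]
  160 → locker 3 (new)  [load 160/260]
  140 → locker 4 (new)  [load 140/260]
  40 → locker 1  [load 260/260]
  70 → locker 3  [load 230/260]
  50 → locker 4  [load 190/260]
4 storage lockers opened.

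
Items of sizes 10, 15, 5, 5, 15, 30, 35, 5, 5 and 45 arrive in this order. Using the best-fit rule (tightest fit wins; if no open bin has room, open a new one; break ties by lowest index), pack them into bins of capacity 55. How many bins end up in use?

  10 → bin 1 (new)  [load 10/55]
  15 → bin 1  [load 25/55]
  5 → bin 1  [load 30/55]
  5 → bin 1  [load 35/55]
  15 → bin 1  [load 50/55]
  30 → bin 2 (new)  [load 30/55]
  35 → bin 3 (new)  [load 35/55]
  5 → bin 1  [load 55/55]
  5 → bin 3  [load 40/55]
  45 → bin 4 (new)  [load 45/55]
4 bins opened.

4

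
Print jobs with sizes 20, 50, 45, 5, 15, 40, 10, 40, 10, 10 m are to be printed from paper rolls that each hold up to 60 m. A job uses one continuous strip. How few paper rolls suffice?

Total = 50 + 45 + 40 + 40 + 20 + 15 + 10 + 10 + 10 + 5 = 245 m.
Lower bound: ⌈245/60⌉ = 5 paper rolls.
A packing using 5 paper rolls:
  roll 1: 50 + 10 = 60
  roll 2: 45 + 15 = 60
  roll 3: 40 + 20 = 60
  roll 4: 40 + 10 + 10 = 60
  roll 5: 5 = 5
This matches the lower bound, so 5 is optimal.

5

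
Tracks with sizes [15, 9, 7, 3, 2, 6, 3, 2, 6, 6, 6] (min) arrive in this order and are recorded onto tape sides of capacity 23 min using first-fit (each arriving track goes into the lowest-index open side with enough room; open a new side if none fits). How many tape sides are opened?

3

  15 → side 1 (new)  [load 15/23]
  9 → side 2 (new)  [load 9/23]
  7 → side 1  [load 22/23]
  3 → side 2  [load 12/23]
  2 → side 2  [load 14/23]
  6 → side 2  [load 20/23]
  3 → side 2  [load 23/23]
  2 → side 3 (new)  [load 2/23]
  6 → side 3  [load 8/23]
  6 → side 3  [load 14/23]
  6 → side 3  [load 20/23]
3 tape sides opened.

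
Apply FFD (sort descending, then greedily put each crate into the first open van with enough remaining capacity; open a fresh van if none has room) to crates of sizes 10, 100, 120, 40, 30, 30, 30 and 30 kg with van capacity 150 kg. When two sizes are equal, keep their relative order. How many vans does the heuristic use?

3

Sorted descending: 120, 100, 40, 30, 30, 30, 30, 10.
  120 → van 1 (new)  [load 120/150]
  100 → van 2 (new)  [load 100/150]
  40 → van 2  [load 140/150]
  30 → van 1  [load 150/150]
  30 → van 3 (new)  [load 30/150]
  30 → van 3  [load 60/150]
  30 → van 3  [load 90/150]
  10 → van 2  [load 150/150]
3 vans opened.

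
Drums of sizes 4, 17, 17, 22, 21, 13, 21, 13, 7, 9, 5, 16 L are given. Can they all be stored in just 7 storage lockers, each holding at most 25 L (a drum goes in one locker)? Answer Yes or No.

Total = 165 L; ⌈165/25⌉ = 7.
8 drums each exceed half the capacity and cannot share a locker, forcing at least 8 storage lockers.
At least 8 storage lockers are required, but only 7 are allowed.

No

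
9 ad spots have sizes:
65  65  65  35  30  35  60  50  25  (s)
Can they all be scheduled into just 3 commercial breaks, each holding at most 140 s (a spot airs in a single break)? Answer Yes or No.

Total = 430 s; ⌈430/140⌉ = 4.
At least 4 commercial breaks are required, but only 3 are allowed.

No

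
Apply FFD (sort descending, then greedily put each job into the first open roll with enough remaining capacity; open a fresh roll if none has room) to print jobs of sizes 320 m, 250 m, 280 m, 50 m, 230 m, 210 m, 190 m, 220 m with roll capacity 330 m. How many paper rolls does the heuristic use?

7

Sorted descending: 320, 280, 250, 230, 220, 210, 190, 50.
  320 → roll 1 (new)  [load 320/330]
  280 → roll 2 (new)  [load 280/330]
  250 → roll 3 (new)  [load 250/330]
  230 → roll 4 (new)  [load 230/330]
  220 → roll 5 (new)  [load 220/330]
  210 → roll 6 (new)  [load 210/330]
  190 → roll 7 (new)  [load 190/330]
  50 → roll 2  [load 330/330]
7 paper rolls opened.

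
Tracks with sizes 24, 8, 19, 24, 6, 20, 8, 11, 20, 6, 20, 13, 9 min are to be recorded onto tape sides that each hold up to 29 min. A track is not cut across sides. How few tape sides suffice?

Total = 24 + 24 + 20 + 20 + 20 + 19 + 13 + 11 + 9 + 8 + 8 + 6 + 6 = 188 min.
Lower bound: ⌈188/29⌉ = 7 tape sides.
A packing using 8 tape sides:
  side 1: 24 = 24
  side 2: 24 = 24
  side 3: 20 + 9 = 29
  side 4: 20 + 8 = 28
  side 5: 20 + 8 = 28
  side 6: 19 + 6 = 25
  side 7: 13 + 11 = 24
  side 8: 6 = 6
No arrangement into 7 tape sides stays within capacity, so 8 is optimal.

8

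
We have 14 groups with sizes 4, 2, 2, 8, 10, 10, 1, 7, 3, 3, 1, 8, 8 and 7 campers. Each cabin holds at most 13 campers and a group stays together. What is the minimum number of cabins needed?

Total = 10 + 10 + 8 + 8 + 8 + 7 + 7 + 4 + 3 + 3 + 2 + 2 + 1 + 1 = 74 campers.
Lower bound: ⌈74/13⌉ = 6 cabins.
Also, 7 groups each exceed 13/2 campers, and no two of those can share a cabin, so at least 7 cabins are needed.
A packing using 7 cabins:
  cabin 1: 10 + 3 = 13
  cabin 2: 10 + 3 = 13
  cabin 3: 8 + 4 + 1 = 13
  cabin 4: 8 + 2 + 2 + 1 = 13
  cabin 5: 8 = 8
  cabin 6: 7 = 7
  cabin 7: 7 = 7
This matches the lower bound, so 7 is optimal.

7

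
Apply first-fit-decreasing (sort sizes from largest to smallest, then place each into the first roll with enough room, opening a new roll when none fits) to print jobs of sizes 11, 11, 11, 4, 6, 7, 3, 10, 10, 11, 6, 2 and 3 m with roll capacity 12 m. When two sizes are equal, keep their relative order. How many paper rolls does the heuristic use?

9

Sorted descending: 11, 11, 11, 11, 10, 10, 7, 6, 6, 4, 3, 3, 2.
  11 → roll 1 (new)  [load 11/12]
  11 → roll 2 (new)  [load 11/12]
  11 → roll 3 (new)  [load 11/12]
  11 → roll 4 (new)  [load 11/12]
  10 → roll 5 (new)  [load 10/12]
  10 → roll 6 (new)  [load 10/12]
  7 → roll 7 (new)  [load 7/12]
  6 → roll 8 (new)  [load 6/12]
  6 → roll 8  [load 12/12]
  4 → roll 7  [load 11/12]
  3 → roll 9 (new)  [load 3/12]
  3 → roll 9  [load 6/12]
  2 → roll 5  [load 12/12]
9 paper rolls opened.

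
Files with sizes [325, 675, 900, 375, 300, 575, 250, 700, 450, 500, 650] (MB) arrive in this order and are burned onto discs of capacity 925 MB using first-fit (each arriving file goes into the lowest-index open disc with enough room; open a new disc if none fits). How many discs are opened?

  325 → disc 1 (new)  [load 325/925]
  675 → disc 2 (new)  [load 675/925]
  900 → disc 3 (new)  [load 900/925]
  375 → disc 1  [load 700/925]
  300 → disc 4 (new)  [load 300/925]
  575 → disc 4  [load 875/925]
  250 → disc 2  [load 925/925]
  700 → disc 5 (new)  [load 700/925]
  450 → disc 6 (new)  [load 450/925]
  500 → disc 7 (new)  [load 500/925]
  650 → disc 8 (new)  [load 650/925]
8 discs opened.

8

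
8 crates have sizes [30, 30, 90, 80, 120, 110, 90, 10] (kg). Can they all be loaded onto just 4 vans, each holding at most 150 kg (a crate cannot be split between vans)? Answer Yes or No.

No

Total = 560 kg; ⌈560/150⌉ = 4.
5 crates each exceed half the capacity and cannot share a van, forcing at least 5 vans.
At least 5 vans are required, but only 4 are allowed.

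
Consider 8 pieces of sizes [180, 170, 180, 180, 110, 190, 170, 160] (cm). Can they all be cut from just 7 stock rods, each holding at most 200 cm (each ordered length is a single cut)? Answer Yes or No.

No

Total = 1340 cm; ⌈1340/200⌉ = 7.
8 pieces each exceed half the capacity and cannot share a stock rod, forcing at least 8 stock rods.
At least 8 stock rods are required, but only 7 are allowed.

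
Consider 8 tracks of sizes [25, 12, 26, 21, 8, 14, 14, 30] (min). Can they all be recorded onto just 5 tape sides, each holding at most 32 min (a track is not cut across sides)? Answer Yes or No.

Total = 150 min; ⌈150/32⌉ = 5.
The bound of 5 does not rule out 5, but exhaustive search shows no assignment into 5 tape sides of capacity 32 min exists — the minimum is 6.

No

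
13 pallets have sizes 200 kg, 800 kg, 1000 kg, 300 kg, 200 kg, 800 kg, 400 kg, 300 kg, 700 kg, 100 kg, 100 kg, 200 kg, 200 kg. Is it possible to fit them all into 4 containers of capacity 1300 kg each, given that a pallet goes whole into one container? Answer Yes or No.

Total = 5300 kg; ⌈5300/1300⌉ = 5.
At least 5 containers are required, but only 4 are allowed.

No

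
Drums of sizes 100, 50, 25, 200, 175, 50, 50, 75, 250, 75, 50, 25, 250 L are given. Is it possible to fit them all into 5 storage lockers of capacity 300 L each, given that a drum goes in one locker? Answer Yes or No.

A valid assignment using 5 storage lockers:
  locker 1: 250 + 50 = 300
  locker 2: 250 + 50 = 300
  locker 3: 200 + 100 = 300
  locker 4: 175 + 75 + 50 = 300
  locker 5: 75 + 50 + 25 + 25 = 175
Every load is within 300 L, so 5 storage lockers suffice.

Yes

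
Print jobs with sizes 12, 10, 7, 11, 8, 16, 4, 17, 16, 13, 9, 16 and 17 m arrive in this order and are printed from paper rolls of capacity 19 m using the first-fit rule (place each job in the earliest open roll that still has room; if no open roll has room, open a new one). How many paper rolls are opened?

  12 → roll 1 (new)  [load 12/19]
  10 → roll 2 (new)  [load 10/19]
  7 → roll 1  [load 19/19]
  11 → roll 3 (new)  [load 11/19]
  8 → roll 2  [load 18/19]
  16 → roll 4 (new)  [load 16/19]
  4 → roll 3  [load 15/19]
  17 → roll 5 (new)  [load 17/19]
  16 → roll 6 (new)  [load 16/19]
  13 → roll 7 (new)  [load 13/19]
  9 → roll 8 (new)  [load 9/19]
  16 → roll 9 (new)  [load 16/19]
  17 → roll 10 (new)  [load 17/19]
10 paper rolls opened.

10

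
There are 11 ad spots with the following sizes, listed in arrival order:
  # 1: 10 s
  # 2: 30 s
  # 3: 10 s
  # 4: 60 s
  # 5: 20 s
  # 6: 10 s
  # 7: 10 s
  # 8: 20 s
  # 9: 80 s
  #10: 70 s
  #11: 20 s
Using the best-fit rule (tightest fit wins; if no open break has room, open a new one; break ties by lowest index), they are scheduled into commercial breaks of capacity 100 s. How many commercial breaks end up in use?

  10 → break 1 (new)  [load 10/100]
  30 → break 1  [load 40/100]
  10 → break 1  [load 50/100]
  60 → break 2 (new)  [load 60/100]
  20 → break 2  [load 80/100]
  10 → break 2  [load 90/100]
  10 → break 2  [load 100/100]
  20 → break 1  [load 70/100]
  80 → break 3 (new)  [load 80/100]
  70 → break 4 (new)  [load 70/100]
  20 → break 3  [load 100/100]
4 commercial breaks opened.

4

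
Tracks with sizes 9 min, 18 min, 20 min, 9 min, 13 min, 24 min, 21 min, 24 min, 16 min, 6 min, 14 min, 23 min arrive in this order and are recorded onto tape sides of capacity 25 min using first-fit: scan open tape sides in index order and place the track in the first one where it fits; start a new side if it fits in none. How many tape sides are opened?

  9 → side 1 (new)  [load 9/25]
  18 → side 2 (new)  [load 18/25]
  20 → side 3 (new)  [load 20/25]
  9 → side 1  [load 18/25]
  13 → side 4 (new)  [load 13/25]
  24 → side 5 (new)  [load 24/25]
  21 → side 6 (new)  [load 21/25]
  24 → side 7 (new)  [load 24/25]
  16 → side 8 (new)  [load 16/25]
  6 → side 1  [load 24/25]
  14 → side 9 (new)  [load 14/25]
  23 → side 10 (new)  [load 23/25]
10 tape sides opened.

10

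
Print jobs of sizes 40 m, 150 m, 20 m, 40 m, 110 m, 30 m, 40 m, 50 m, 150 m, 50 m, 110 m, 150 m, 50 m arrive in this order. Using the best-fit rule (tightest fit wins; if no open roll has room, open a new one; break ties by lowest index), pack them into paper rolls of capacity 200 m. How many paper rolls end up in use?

  40 → roll 1 (new)  [load 40/200]
  150 → roll 1  [load 190/200]
  20 → roll 2 (new)  [load 20/200]
  40 → roll 2  [load 60/200]
  110 → roll 2  [load 170/200]
  30 → roll 2  [load 200/200]
  40 → roll 3 (new)  [load 40/200]
  50 → roll 3  [load 90/200]
  150 → roll 4 (new)  [load 150/200]
  50 → roll 4  [load 200/200]
  110 → roll 3  [load 200/200]
  150 → roll 5 (new)  [load 150/200]
  50 → roll 5  [load 200/200]
5 paper rolls opened.

5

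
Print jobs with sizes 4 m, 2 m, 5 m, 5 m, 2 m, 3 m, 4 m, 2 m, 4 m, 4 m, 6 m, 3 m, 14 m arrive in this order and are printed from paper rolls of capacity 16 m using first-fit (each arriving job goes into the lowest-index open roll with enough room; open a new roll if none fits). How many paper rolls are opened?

  4 → roll 1 (new)  [load 4/16]
  2 → roll 1  [load 6/16]
  5 → roll 1  [load 11/16]
  5 → roll 1  [load 16/16]
  2 → roll 2 (new)  [load 2/16]
  3 → roll 2  [load 5/16]
  4 → roll 2  [load 9/16]
  2 → roll 2  [load 11/16]
  4 → roll 2  [load 15/16]
  4 → roll 3 (new)  [load 4/16]
  6 → roll 3  [load 10/16]
  3 → roll 3  [load 13/16]
  14 → roll 4 (new)  [load 14/16]
4 paper rolls opened.

4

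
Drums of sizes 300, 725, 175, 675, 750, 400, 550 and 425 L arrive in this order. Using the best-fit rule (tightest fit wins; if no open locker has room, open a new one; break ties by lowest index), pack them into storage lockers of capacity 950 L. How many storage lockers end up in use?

6

  300 → locker 1 (new)  [load 300/950]
  725 → locker 2 (new)  [load 725/950]
  175 → locker 2  [load 900/950]
  675 → locker 3 (new)  [load 675/950]
  750 → locker 4 (new)  [load 750/950]
  400 → locker 1  [load 700/950]
  550 → locker 5 (new)  [load 550/950]
  425 → locker 6 (new)  [load 425/950]
6 storage lockers opened.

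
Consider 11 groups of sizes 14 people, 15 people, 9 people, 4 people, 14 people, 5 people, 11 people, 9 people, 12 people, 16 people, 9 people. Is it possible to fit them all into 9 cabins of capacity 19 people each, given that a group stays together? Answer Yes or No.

A valid assignment using 8 cabins:
  cabin 1: 16 = 16
  cabin 2: 15 + 4 = 19
  cabin 3: 14 + 5 = 19
  cabin 4: 14 = 14
  cabin 5: 12 = 12
  cabin 6: 11 = 11
  cabin 7: 9 + 9 = 18
  cabin 8: 9 = 9
That uses only 8 ≤ 9, so 9 cabins are enough.

Yes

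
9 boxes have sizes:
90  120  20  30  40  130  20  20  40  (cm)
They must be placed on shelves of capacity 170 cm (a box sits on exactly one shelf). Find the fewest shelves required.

3

Total = 130 + 120 + 90 + 40 + 40 + 30 + 20 + 20 + 20 = 510 cm.
Lower bound: ⌈510/170⌉ = 3 shelves.
A packing using 3 shelves:
  shelf 1: 130 + 40 = 170
  shelf 2: 120 + 30 + 20 = 170
  shelf 3: 90 + 40 + 20 + 20 = 170
This matches the lower bound, so 3 is optimal.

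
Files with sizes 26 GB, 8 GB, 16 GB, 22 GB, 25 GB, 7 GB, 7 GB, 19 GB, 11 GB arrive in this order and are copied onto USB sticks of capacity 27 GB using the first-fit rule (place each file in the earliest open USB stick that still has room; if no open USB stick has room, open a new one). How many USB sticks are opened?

6

  26 → USB stick 1 (new)  [load 26/27]
  8 → USB stick 2 (new)  [load 8/27]
  16 → USB stick 2  [load 24/27]
  22 → USB stick 3 (new)  [load 22/27]
  25 → USB stick 4 (new)  [load 25/27]
  7 → USB stick 5 (new)  [load 7/27]
  7 → USB stick 5  [load 14/27]
  19 → USB stick 6 (new)  [load 19/27]
  11 → USB stick 5  [load 25/27]
6 USB sticks opened.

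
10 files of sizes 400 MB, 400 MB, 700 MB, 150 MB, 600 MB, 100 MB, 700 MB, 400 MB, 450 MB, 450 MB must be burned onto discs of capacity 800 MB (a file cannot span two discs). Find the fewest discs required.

7

Total = 700 + 700 + 600 + 450 + 450 + 400 + 400 + 400 + 150 + 100 = 4350 MB.
Lower bound: ⌈4350/800⌉ = 6 discs.
A packing using 7 discs:
  disc 1: 700 + 100 = 800
  disc 2: 700 = 700
  disc 3: 600 + 150 = 750
  disc 4: 450 = 450
  disc 5: 450 = 450
  disc 6: 400 + 400 = 800
  disc 7: 400 = 400
No arrangement into 6 discs stays within capacity, so 7 is optimal.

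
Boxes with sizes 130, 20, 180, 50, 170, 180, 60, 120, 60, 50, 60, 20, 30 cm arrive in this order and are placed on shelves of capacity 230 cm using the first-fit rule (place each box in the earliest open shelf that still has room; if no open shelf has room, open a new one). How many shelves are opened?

6

  130 → shelf 1 (new)  [load 130/230]
  20 → shelf 1  [load 150/230]
  180 → shelf 2 (new)  [load 180/230]
  50 → shelf 1  [load 200/230]
  170 → shelf 3 (new)  [load 170/230]
  180 → shelf 4 (new)  [load 180/230]
  60 → shelf 3  [load 230/230]
  120 → shelf 5 (new)  [load 120/230]
  60 → shelf 5  [load 180/230]
  50 → shelf 2  [load 230/230]
  60 → shelf 6 (new)  [load 60/230]
  20 → shelf 1  [load 220/230]
  30 → shelf 4  [load 210/230]
6 shelves opened.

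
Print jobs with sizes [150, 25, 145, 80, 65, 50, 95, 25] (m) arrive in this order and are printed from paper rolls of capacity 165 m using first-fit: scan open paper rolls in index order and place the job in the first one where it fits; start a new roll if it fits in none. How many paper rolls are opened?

5

  150 → roll 1 (new)  [load 150/165]
  25 → roll 2 (new)  [load 25/165]
  145 → roll 3 (new)  [load 145/165]
  80 → roll 2  [load 105/165]
  65 → roll 4 (new)  [load 65/165]
  50 → roll 2  [load 155/165]
  95 → roll 4  [load 160/165]
  25 → roll 5 (new)  [load 25/165]
5 paper rolls opened.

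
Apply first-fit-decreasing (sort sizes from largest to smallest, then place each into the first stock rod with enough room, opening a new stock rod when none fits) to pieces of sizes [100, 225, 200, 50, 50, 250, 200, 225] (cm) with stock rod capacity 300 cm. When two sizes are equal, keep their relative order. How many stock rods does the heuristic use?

5

Sorted descending: 250, 225, 225, 200, 200, 100, 50, 50.
  250 → stock rod 1 (new)  [load 250/300]
  225 → stock rod 2 (new)  [load 225/300]
  225 → stock rod 3 (new)  [load 225/300]
  200 → stock rod 4 (new)  [load 200/300]
  200 → stock rod 5 (new)  [load 200/300]
  100 → stock rod 4  [load 300/300]
  50 → stock rod 1  [load 300/300]
  50 → stock rod 2  [load 275/300]
5 stock rods opened.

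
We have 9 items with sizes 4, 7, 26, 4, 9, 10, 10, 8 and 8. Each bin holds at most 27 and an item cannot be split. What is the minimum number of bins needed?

4

Total = 26 + 10 + 10 + 9 + 8 + 8 + 7 + 4 + 4 = 86.
Lower bound: ⌈86/27⌉ = 4 bins.
A packing using 4 bins:
  bin 1: 26 = 26
  bin 2: 10 + 10 + 7 = 27
  bin 3: 9 + 8 + 8 = 25
  bin 4: 4 + 4 = 8
This matches the lower bound, so 4 is optimal.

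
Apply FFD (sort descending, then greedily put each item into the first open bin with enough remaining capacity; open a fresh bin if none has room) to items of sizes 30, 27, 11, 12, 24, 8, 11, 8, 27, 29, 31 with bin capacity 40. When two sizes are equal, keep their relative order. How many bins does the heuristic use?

6

Sorted descending: 31, 30, 29, 27, 27, 24, 12, 11, 11, 8, 8.
  31 → bin 1 (new)  [load 31/40]
  30 → bin 2 (new)  [load 30/40]
  29 → bin 3 (new)  [load 29/40]
  27 → bin 4 (new)  [load 27/40]
  27 → bin 5 (new)  [load 27/40]
  24 → bin 6 (new)  [load 24/40]
  12 → bin 4  [load 39/40]
  11 → bin 3  [load 40/40]
  11 → bin 5  [load 38/40]
  8 → bin 1  [load 39/40]
  8 → bin 2  [load 38/40]
6 bins opened.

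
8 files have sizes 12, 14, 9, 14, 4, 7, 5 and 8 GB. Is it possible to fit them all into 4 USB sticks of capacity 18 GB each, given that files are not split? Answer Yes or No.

Total = 73 GB; ⌈73/18⌉ = 5.
At least 5 USB sticks are required, but only 4 are allowed.

No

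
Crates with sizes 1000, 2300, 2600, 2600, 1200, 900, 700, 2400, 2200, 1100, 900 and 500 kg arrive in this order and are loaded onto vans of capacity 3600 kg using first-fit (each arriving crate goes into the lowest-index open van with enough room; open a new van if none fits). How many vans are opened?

6

  1000 → van 1 (new)  [load 1000/3600]
  2300 → van 1  [load 3300/3600]
  2600 → van 2 (new)  [load 2600/3600]
  2600 → van 3 (new)  [load 2600/3600]
  1200 → van 4 (new)  [load 1200/3600]
  900 → van 2  [load 3500/3600]
  700 → van 3  [load 3300/3600]
  2400 → van 4  [load 3600/3600]
  2200 → van 5 (new)  [load 2200/3600]
  1100 → van 5  [load 3300/3600]
  900 → van 6 (new)  [load 900/3600]
  500 → van 6  [load 1400/3600]
6 vans opened.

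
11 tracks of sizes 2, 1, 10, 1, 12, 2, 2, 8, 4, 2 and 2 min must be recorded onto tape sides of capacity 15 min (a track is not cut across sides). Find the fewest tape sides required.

4

Total = 12 + 10 + 8 + 4 + 2 + 2 + 2 + 2 + 2 + 1 + 1 = 46 min.
Lower bound: ⌈46/15⌉ = 4 tape sides.
A packing using 4 tape sides:
  side 1: 12 + 2 + 1 = 15
  side 2: 10 + 4 + 1 = 15
  side 3: 8 + 2 + 2 + 2 = 14
  side 4: 2 = 2
This matches the lower bound, so 4 is optimal.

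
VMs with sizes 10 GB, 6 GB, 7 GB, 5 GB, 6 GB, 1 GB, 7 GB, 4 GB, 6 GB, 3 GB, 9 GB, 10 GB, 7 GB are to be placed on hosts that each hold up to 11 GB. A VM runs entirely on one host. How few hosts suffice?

Total = 10 + 10 + 9 + 7 + 7 + 7 + 6 + 6 + 6 + 5 + 4 + 3 + 1 = 81 GB.
Lower bound: ⌈81/11⌉ = 8 hosts.
Also, 9 VMs each exceed 11/2 GB, and no two of those can share a host, so at least 9 hosts are needed.
A packing using 9 hosts:
  host 1: 10 + 1 = 11
  host 2: 10 = 10
  host 3: 9 = 9
  host 4: 7 + 4 = 11
  host 5: 7 + 3 = 10
  host 6: 7 = 7
  host 7: 6 + 5 = 11
  host 8: 6 = 6
  host 9: 6 = 6
This matches the lower bound, so 9 is optimal.

9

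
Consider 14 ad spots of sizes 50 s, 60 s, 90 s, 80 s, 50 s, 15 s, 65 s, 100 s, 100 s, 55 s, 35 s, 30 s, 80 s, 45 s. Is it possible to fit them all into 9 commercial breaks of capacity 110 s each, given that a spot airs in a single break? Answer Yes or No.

Yes

A valid assignment using 9 commercial breaks:
  break 1: 100 = 100
  break 2: 100 = 100
  break 3: 90 + 15 = 105
  break 4: 80 + 30 = 110
  break 5: 80 = 80
  break 6: 65 + 45 = 110
  break 7: 60 + 50 = 110
  break 8: 55 + 50 = 105
  break 9: 35 = 35
Every load is within 110 s, so 9 commercial breaks suffice.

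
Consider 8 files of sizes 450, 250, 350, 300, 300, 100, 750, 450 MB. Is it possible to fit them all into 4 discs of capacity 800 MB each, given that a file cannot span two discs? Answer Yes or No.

A valid assignment using 4 discs:
  disc 1: 750 = 750
  disc 2: 450 + 350 = 800
  disc 3: 450 + 300 = 750
  disc 4: 300 + 250 + 100 = 650
Every load is within 800 MB, so 4 discs suffice.

Yes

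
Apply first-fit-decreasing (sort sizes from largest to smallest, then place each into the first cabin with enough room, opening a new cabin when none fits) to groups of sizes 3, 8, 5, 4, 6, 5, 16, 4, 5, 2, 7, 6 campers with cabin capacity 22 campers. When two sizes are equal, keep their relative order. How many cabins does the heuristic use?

4

Sorted descending: 16, 8, 7, 6, 6, 5, 5, 5, 4, 4, 3, 2.
  16 → cabin 1 (new)  [load 16/22]
  8 → cabin 2 (new)  [load 8/22]
  7 → cabin 2  [load 15/22]
  6 → cabin 1  [load 22/22]
  6 → cabin 2  [load 21/22]
  5 → cabin 3 (new)  [load 5/22]
  5 → cabin 3  [load 10/22]
  5 → cabin 3  [load 15/22]
  4 → cabin 3  [load 19/22]
  4 → cabin 4 (new)  [load 4/22]
  3 → cabin 3  [load 22/22]
  2 → cabin 4  [load 6/22]
4 cabins opened.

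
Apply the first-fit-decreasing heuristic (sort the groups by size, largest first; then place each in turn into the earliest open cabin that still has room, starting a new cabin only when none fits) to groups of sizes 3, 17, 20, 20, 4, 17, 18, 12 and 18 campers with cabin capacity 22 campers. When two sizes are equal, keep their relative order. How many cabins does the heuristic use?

7

Sorted descending: 20, 20, 18, 18, 17, 17, 12, 4, 3.
  20 → cabin 1 (new)  [load 20/22]
  20 → cabin 2 (new)  [load 20/22]
  18 → cabin 3 (new)  [load 18/22]
  18 → cabin 4 (new)  [load 18/22]
  17 → cabin 5 (new)  [load 17/22]
  17 → cabin 6 (new)  [load 17/22]
  12 → cabin 7 (new)  [load 12/22]
  4 → cabin 3  [load 22/22]
  3 → cabin 4  [load 21/22]
7 cabins opened.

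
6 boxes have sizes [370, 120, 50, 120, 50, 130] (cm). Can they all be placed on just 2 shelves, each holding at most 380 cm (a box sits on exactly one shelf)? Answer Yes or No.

Total = 840 cm; ⌈840/380⌉ = 3.
At least 3 shelves are required, but only 2 are allowed.

No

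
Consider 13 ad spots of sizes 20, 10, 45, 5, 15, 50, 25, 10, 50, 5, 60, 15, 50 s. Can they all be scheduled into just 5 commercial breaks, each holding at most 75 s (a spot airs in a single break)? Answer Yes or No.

Yes

A valid assignment using 5 commercial breaks:
  break 1: 60 + 15 = 75
  break 2: 50 + 25 = 75
  break 3: 50 + 20 + 5 = 75
  break 4: 50 + 15 + 10 = 75
  break 5: 45 + 10 + 5 = 60
Every load is within 75 s, so 5 commercial breaks suffice.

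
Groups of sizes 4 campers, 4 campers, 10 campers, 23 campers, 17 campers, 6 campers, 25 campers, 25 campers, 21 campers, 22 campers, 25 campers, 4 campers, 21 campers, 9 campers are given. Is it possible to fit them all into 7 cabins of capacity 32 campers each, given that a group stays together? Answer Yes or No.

No

Total = 216 campers; ⌈216/32⌉ = 7.
8 groups each exceed half the capacity and cannot share a cabin, forcing at least 8 cabins.
At least 8 cabins are required, but only 7 are allowed.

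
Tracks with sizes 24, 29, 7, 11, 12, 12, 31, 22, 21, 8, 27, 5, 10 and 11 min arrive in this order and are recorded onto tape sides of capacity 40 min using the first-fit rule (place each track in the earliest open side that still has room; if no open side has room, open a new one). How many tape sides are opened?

7

  24 → side 1 (new)  [load 24/40]
  29 → side 2 (new)  [load 29/40]
  7 → side 1  [load 31/40]
  11 → side 2  [load 40/40]
  12 → side 3 (new)  [load 12/40]
  12 → side 3  [load 24/40]
  31 → side 4 (new)  [load 31/40]
  22 → side 5 (new)  [load 22/40]
  21 → side 6 (new)  [load 21/40]
  8 → side 1  [load 39/40]
  27 → side 7 (new)  [load 27/40]
  5 → side 3  [load 29/40]
  10 → side 3  [load 39/40]
  11 → side 5  [load 33/40]
7 tape sides opened.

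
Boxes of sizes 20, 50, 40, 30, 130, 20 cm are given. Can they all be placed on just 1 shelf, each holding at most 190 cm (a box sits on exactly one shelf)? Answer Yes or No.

Total = 290 cm; ⌈290/190⌉ = 2.
At least 2 shelves are required, but only 1 is allowed.

No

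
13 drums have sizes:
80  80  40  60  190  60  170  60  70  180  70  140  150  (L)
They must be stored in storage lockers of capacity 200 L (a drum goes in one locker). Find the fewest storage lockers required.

Total = 190 + 180 + 170 + 150 + 140 + 80 + 80 + 70 + 70 + 60 + 60 + 60 + 40 = 1350 L.
Lower bound: ⌈1350/200⌉ = 7 storage lockers.
A packing using 8 storage lockers:
  locker 1: 190 = 190
  locker 2: 180 = 180
  locker 3: 170 = 170
  locker 4: 150 + 40 = 190
  locker 5: 140 + 60 = 200
  locker 6: 80 + 80 = 160
  locker 7: 70 + 70 + 60 = 200
  locker 8: 60 = 60
No arrangement into 7 storage lockers stays within capacity, so 8 is optimal.

8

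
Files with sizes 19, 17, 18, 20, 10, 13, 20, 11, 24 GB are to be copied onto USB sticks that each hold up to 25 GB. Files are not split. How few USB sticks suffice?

8

Total = 24 + 20 + 20 + 19 + 18 + 17 + 13 + 11 + 10 = 152 GB.
Lower bound: ⌈152/25⌉ = 7 USB sticks.
A packing using 8 USB sticks:
  USB stick 1: 24 = 24
  USB stick 2: 20 = 20
  USB stick 3: 20 = 20
  USB stick 4: 19 = 19
  USB stick 5: 18 = 18
  USB stick 6: 17 = 17
  USB stick 7: 13 + 11 = 24
  USB stick 8: 10 = 10
No arrangement into 7 USB sticks stays within capacity, so 8 is optimal.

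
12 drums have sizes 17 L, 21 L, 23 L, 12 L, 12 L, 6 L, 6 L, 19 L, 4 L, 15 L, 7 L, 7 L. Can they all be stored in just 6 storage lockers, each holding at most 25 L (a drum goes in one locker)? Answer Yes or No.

No

Total = 149 L; ⌈149/25⌉ = 6.
The bound of 6 does not rule out 6, but exhaustive search shows no assignment into 6 storage lockers of capacity 25 L exists — the minimum is 7.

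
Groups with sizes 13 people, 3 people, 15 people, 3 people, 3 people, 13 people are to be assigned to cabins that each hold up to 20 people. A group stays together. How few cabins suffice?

3

Total = 15 + 13 + 13 + 3 + 3 + 3 = 50 people.
Lower bound: ⌈50/20⌉ = 3 cabins.
A packing using 3 cabins:
  cabin 1: 15 + 3 = 18
  cabin 2: 13 + 3 + 3 = 19
  cabin 3: 13 = 13
This matches the lower bound, so 3 is optimal.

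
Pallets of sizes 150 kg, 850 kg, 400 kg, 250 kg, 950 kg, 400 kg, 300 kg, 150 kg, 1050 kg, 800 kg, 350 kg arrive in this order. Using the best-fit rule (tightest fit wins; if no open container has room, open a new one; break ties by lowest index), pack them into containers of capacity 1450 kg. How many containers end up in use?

  150 → container 1 (new)  [load 150/1450]
  850 → container 1  [load 1000/1450]
  400 → container 1  [load 1400/1450]
  250 → container 2 (new)  [load 250/1450]
  950 → container 2  [load 1200/1450]
  400 → container 3 (new)  [load 400/1450]
  300 → container 3  [load 700/1450]
  150 → container 2  [load 1350/1450]
  1050 → container 4 (new)  [load 1050/1450]
  800 → container 5 (new)  [load 800/1450]
  350 → container 4  [load 1400/1450]
5 containers opened.

5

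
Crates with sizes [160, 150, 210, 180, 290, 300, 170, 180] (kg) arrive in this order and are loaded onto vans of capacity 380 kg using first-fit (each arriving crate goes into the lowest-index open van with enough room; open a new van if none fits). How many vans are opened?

5

  160 → van 1 (new)  [load 160/380]
  150 → van 1  [load 310/380]
  210 → van 2 (new)  [load 210/380]
  180 → van 3 (new)  [load 180/380]
  290 → van 4 (new)  [load 290/380]
  300 → van 5 (new)  [load 300/380]
  170 → van 2  [load 380/380]
  180 → van 3  [load 360/380]
5 vans opened.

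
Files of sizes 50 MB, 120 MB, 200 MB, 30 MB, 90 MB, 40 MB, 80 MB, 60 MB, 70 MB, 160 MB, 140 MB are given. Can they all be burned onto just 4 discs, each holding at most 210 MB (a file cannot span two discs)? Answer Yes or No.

No

Total = 1040 MB; ⌈1040/210⌉ = 5.
At least 5 discs are required, but only 4 are allowed.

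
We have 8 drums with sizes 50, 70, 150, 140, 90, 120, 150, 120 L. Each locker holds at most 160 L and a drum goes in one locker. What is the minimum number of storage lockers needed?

7

Total = 150 + 150 + 140 + 120 + 120 + 90 + 70 + 50 = 890 L.
Lower bound: ⌈890/160⌉ = 6 storage lockers.
A packing using 7 storage lockers:
  locker 1: 150 = 150
  locker 2: 150 = 150
  locker 3: 140 = 140
  locker 4: 120 = 120
  locker 5: 120 = 120
  locker 6: 90 + 70 = 160
  locker 7: 50 = 50
No arrangement into 6 storage lockers stays within capacity, so 7 is optimal.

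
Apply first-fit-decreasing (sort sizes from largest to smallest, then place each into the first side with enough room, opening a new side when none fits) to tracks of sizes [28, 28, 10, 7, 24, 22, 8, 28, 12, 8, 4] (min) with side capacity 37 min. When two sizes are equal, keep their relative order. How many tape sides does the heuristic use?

Sorted descending: 28, 28, 28, 24, 22, 12, 10, 8, 8, 7, 4.
  28 → side 1 (new)  [load 28/37]
  28 → side 2 (new)  [load 28/37]
  28 → side 3 (new)  [load 28/37]
  24 → side 4 (new)  [load 24/37]
  22 → side 5 (new)  [load 22/37]
  12 → side 4  [load 36/37]
  10 → side 5  [load 32/37]
  8 → side 1  [load 36/37]
  8 → side 2  [load 36/37]
  7 → side 3  [load 35/37]
  4 → side 5  [load 36/37]
5 tape sides opened.

5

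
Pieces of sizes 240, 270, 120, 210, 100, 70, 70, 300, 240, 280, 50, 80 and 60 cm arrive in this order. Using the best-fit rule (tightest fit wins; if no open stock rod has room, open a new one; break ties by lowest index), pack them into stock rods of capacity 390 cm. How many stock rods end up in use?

  240 → stock rod 1 (new)  [load 240/390]
  270 → stock rod 2 (new)  [load 270/390]
  120 → stock rod 2  [load 390/390]
  210 → stock rod 3 (new)  [load 210/390]
  100 → stock rod 1  [load 340/390]
  70 → stock rod 3  [load 280/390]
  70 → stock rod 3  [load 350/390]
  300 → stock rod 4 (new)  [load 300/390]
  240 → stock rod 5 (new)  [load 240/390]
  280 → stock rod 6 (new)  [load 280/390]
  50 → stock rod 1  [load 390/390]
  80 → stock rod 4  [load 380/390]
  60 → stock rod 6  [load 340/390]
6 stock rods opened.

6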